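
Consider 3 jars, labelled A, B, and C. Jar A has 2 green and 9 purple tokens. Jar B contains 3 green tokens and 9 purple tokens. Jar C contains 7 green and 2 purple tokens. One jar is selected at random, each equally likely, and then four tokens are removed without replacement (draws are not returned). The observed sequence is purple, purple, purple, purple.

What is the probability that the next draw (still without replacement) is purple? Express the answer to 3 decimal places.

The likelihood of the observed sequence under each hypothesis: P(data | jar A) = (9/11)(8/10)(7/9)(6/8) = 21/55; P(data | jar B) = (9/12)(8/11)(7/10)(6/9) = 14/55; P(data | jar C) = (2/9)(1/8)(0/7) = 0.
Weighting by the prior gives 1/3 · 21/55 = 7/55, 1/3 · 14/55 = 14/165, 1/3 · 0 = 0; summing to 7/33.
Normalising, the posterior is P(jar A | data) = 3/5, P(jar B | data) = 2/5, P(jar C | data) = 0.
Averaging over the posterior, P(purple next | data) = (5/7)(3/5) + (5/8)(2/5) = 19/28.

0.679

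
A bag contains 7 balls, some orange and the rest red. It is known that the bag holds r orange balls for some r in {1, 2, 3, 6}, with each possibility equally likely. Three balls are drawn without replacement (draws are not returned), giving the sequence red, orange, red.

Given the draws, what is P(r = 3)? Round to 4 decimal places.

0.3396

The likelihood of the observed sequence under each hypothesis: P(data | r = 1) = (6/7)(1/6)(5/5) = 1/7; P(data | r = 2) = (5/7)(2/6)(4/5) = 4/21; P(data | r = 3) = (4/7)(3/6)(3/5) = 6/35; P(data | r = 6) = (1/7)(6/6)(0/5) = 0.
The prior-weighted likelihoods are 1/4 · 1/7 = 1/28, 1/4 · 4/21 = 1/21, 1/4 · 6/35 = 3/70, 1/4 · 0 = 0; with total 53/420.
So P(r = 3 | data) = (3/70) / (53/420) = 18/53.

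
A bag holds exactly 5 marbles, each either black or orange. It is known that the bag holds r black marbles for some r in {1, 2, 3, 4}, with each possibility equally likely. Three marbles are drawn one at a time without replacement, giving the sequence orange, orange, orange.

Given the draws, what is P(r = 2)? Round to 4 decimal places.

0.2000

Under each hypothesis, the probability of the observed sequence is: P(data | r = 1) = (4/5)(3/4)(2/3) = 2/5; P(data | r = 2) = (3/5)(2/4)(1/3) = 1/10; P(data | r = 3) = (2/5)(1/4)(0/3) = 0; P(data | r = 4) = (1/5)(0/4) = 0.
Multiplying each by its prior: 1/4 · 2/5 = 1/10, 1/4 · 1/10 = 1/40, 1/4 · 0 = 0, 1/4 · 0 = 0; with total 1/8.
So P(r = 2 | data) = (1/40) / (1/8) = 1/5.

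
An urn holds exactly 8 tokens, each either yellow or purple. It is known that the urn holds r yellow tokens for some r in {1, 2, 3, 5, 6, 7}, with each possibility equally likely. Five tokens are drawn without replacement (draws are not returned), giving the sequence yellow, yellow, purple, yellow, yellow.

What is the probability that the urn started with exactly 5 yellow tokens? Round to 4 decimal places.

Under each hypothesis, the probability of the observed sequence is: P(data | r = 1) = (1/8)(0/7) = 0; P(data | r = 2) = (2/8)(1/7)(6/6)(0/5) = 0; P(data | r = 3) = (3/8)(2/7)(5/6)(1/5)(0/4) = 0; P(data | r = 5) = (5/8)(4/7)(3/6)(3/5)(2/4) = 3/56; P(data | r = 6) = (6/8)(5/7)(2/6)(4/5)(3/4) = 3/28; P(data | r = 7) = (7/8)(6/7)(1/6)(5/5)(4/4) = 1/8.
Weighting by the prior gives 1/6 · 0 = 0, 1/6 · 0 = 0, 1/6 · 0 = 0, 1/6 · 3/56 = 1/112, 1/6 · 3/28 = 1/56, 1/6 · 1/8 = 1/48; with total 1/21.
Hence P(r = 5 | data) = (1/112) / (1/21) = 3/16.

0.1875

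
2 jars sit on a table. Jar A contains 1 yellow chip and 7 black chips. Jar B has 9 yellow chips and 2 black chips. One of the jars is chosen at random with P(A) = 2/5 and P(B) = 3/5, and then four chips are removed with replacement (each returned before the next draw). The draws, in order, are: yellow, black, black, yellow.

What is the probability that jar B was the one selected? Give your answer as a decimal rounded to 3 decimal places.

0.735

Compute the likelihood of the observed sequence for each case: P(data | jar A) = (1/8)(7/8)(7/8)(1/8) = 0.011963; P(data | jar B) = (9/11)(2/11)(2/11)(9/11) = 0.02213.
The prior-weighted likelihoods are 2/5 · 0.011963 = 0.0047852, 3/5 · 0.02213 = 0.013278; with total 0.018063.
Hence P(jar B | data) = (0.013278) / (0.018063) = 0.73508.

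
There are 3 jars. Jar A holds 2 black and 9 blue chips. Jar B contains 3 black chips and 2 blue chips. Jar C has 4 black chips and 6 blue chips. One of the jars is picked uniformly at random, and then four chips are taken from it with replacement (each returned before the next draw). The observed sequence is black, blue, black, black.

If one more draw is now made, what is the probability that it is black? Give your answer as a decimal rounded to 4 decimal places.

For each hypothesis, P(data | H) works out to: P(data | jar A) = (2/11)(9/11)(2/11)(2/11) = 0.0049177; P(data | jar B) = (3/5)(2/5)(3/5)(3/5) = 0.0864; P(data | jar C) = (4/10)(6/10)(4/10)(4/10) = 0.0384.
Weighting by the prior gives 1/3 · 0.0049177 = 0.0016392, 1/3 · 0.0864 = 0.0288, 1/3 · 0.0384 = 0.0128; with total 0.043239.
Dividing through by the total gives posterior P(jar A | data) = 0.037911, P(jar B | data) = 0.66606, P(jar C | data) = 0.29603.
So P(black next | data) = Σ P(black next | H) P(H | data) = (2/11)(0.037911) + (3/5)(0.66606) + (2/5)(0.29603) = 0.52494.

0.5249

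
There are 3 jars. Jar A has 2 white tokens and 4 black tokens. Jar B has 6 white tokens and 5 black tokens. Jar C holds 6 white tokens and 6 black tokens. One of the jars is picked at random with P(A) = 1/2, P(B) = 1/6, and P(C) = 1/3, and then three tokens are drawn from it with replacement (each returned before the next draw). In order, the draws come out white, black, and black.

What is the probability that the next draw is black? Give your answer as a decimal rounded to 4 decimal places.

0.5854

The likelihood of the observed sequence under each hypothesis: P(data | jar A) = (2/6)(4/6)(4/6) = 0.14815; P(data | jar B) = (6/11)(5/11)(5/11) = 0.1127; P(data | jar C) = (6/12)(6/12)(6/12) = 0.125.
Weighting by the prior gives 1/2 · 0.14815 = 0.074074, 1/6 · 0.1127 = 0.018783, 1/3 · 0.125 = 0.041667; these sum to 0.13452.
Dividing through by the total gives posterior P(jar A | data) = 0.55064, P(jar B | data) = 0.13963, P(jar C | data) = 0.30973.
So P(black next | data) = Σ P(black next | H) P(H | data) = (2/3)(0.55064) + (5/11)(0.13963) + (1/2)(0.30973) = 0.58543.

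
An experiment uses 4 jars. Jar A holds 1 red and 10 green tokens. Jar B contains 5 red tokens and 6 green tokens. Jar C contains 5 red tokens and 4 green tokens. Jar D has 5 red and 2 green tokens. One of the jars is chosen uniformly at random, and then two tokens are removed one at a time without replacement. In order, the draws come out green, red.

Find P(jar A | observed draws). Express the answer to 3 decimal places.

Under each hypothesis, the probability of the observed sequence is: P(data | jar A) = (10/11)(1/10) = 0.090909; P(data | jar B) = (6/11)(5/10) = 0.27273; P(data | jar C) = (4/9)(5/8) = 0.27778; P(data | jar D) = (2/7)(5/6) = 0.2381.
Weighting by the prior gives 1/4 · 0.090909 = 0.022727, 1/4 · 0.27273 = 0.068182, 1/4 · 0.27778 = 0.069444, 1/4 · 0.2381 = 0.059524; with total 0.21988.
Therefore the posterior P(jar A | data) = (0.022727) / (0.21988) = 0.10336.

0.103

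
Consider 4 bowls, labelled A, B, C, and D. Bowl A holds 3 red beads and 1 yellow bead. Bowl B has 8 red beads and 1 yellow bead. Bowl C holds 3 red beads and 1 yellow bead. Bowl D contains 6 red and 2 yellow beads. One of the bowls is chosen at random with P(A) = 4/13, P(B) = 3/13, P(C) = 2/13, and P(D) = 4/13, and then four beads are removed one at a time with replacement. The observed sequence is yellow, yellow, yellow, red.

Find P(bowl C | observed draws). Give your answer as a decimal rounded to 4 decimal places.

0.1939

The likelihood of the observed sequence under each hypothesis: P(data | bowl A) = (1/4)(1/4)(1/4)(3/4) = 0.011719; P(data | bowl B) = (1/9)(1/9)(1/9)(8/9) = 0.0012193; P(data | bowl C) = (1/4)(1/4)(1/4)(3/4) = 0.011719; P(data | bowl D) = (2/8)(2/8)(2/8)(6/8) = 0.011719.
The prior-weighted likelihoods are 4/13 · 0.011719 = 0.0036058, 3/13 · 0.0012193 = 0.00028138, 2/13 · 0.011719 = 0.0018029, 4/13 · 0.011719 = 0.0036058; with total 0.0092958.
By Bayes' rule, P(bowl C | data) = (0.0018029) / (0.0092958) = 0.19395.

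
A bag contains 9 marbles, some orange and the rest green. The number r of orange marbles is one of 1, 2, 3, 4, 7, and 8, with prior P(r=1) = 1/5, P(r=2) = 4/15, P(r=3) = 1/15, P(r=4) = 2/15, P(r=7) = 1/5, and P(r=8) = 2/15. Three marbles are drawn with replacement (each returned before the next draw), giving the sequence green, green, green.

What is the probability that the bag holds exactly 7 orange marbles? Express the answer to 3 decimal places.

For each hypothesis, P(data | H) works out to: P(data | r = 1) = (8/9)(8/9)(8/9) = 0.70233; P(data | r = 2) = (7/9)(7/9)(7/9) = 0.47051; P(data | r = 3) = (6/9)(6/9)(6/9) = 0.2963; P(data | r = 4) = (5/9)(5/9)(5/9) = 0.17147; P(data | r = 7) = (2/9)(2/9)(2/9) = 0.010974; P(data | r = 8) = (1/9)(1/9)(1/9) = 0.0013717.
Multiplying each by its prior: 1/5 · 0.70233 = 0.14047, 4/15 · 0.47051 = 0.12547, 1/15 · 0.2963 = 0.019753, 2/15 · 0.17147 = 0.022862, 1/5 · 0.010974 = 0.0021948, 2/15 · 0.0013717 = 0.0001829; these sum to 0.31093.
So P(r = 7 | data) = (0.0021948) / (0.31093) = 0.0070588.

0.007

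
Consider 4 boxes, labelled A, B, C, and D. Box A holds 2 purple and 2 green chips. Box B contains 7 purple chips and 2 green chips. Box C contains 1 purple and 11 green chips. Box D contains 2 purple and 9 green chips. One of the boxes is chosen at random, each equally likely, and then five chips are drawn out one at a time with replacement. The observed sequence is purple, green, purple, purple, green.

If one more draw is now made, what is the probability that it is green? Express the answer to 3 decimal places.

The likelihood of the observed sequence under each hypothesis: P(data | box A) = (2/4)(2/4)(2/4)(2/4)(2/4) = 0.03125; P(data | box B) = (7/9)(2/9)(7/9)(7/9)(2/9) = 0.023235; P(data | box C) = (1/12)(11/12)(1/12)(1/12)(11/12) = 0.00048627; P(data | box D) = (2/11)(9/11)(2/11)(2/11)(9/11) = 0.0040236.
Multiplying each by its prior: 1/4 · 0.03125 = 0.0078125, 1/4 · 0.023235 = 0.0058087, 1/4 · 0.00048627 = 0.00012157, 1/4 · 0.0040236 = 0.0010059; with total 0.014749.
The posterior is then P(box A | data) = 0.52971, P(box B | data) = 0.39385, P(box C | data) = 0.0082426, P(box D | data) = 0.068202.
So P(green next | data) = Σ P(green next | H) P(H | data) = (1/2)(0.52971) + (2/9)(0.39385) + (11/12)(0.0082426) + (9/11)(0.068202) = 0.41573.

0.416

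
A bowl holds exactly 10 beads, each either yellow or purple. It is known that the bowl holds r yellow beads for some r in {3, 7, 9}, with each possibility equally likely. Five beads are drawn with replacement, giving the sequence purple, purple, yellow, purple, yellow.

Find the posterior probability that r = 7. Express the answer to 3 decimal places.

0.295

The likelihood of the observed sequence under each hypothesis: P(data | r = 3) = (7/10)(7/10)(3/10)(7/10)(3/10) = 0.03087; P(data | r = 7) = (3/10)(3/10)(7/10)(3/10)(7/10) = 0.01323; P(data | r = 9) = (1/10)(1/10)(9/10)(1/10)(9/10) = 0.00081.
Weighting by the prior gives 1/3 · 0.03087 = 0.01029, 1/3 · 0.01323 = 0.00441, 1/3 · 0.00081 = 0.00027; these sum to 0.01497.
So P(r = 7 | data) = (0.00441) / (0.01497) = 0.29459.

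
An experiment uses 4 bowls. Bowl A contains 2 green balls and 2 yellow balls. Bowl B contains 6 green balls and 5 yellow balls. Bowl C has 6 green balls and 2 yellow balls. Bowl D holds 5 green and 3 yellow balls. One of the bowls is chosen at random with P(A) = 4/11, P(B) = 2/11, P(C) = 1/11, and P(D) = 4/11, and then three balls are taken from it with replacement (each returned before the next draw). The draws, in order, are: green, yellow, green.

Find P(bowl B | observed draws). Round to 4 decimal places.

The likelihood of the observed sequence under each hypothesis: P(data | bowl A) = (2/4)(2/4)(2/4) = 0.125; P(data | bowl B) = (6/11)(5/11)(6/11) = 0.13524; P(data | bowl C) = (6/8)(2/8)(6/8) = 0.14062; P(data | bowl D) = (5/8)(3/8)(5/8) = 0.14648.
Weighting by the prior gives 4/11 · 0.125 = 0.045455, 2/11 · 0.13524 = 0.024588, 1/11 · 0.14062 = 0.012784, 4/11 · 0.14648 = 0.053267; with total 0.13609.
Therefore the posterior P(bowl B | data) = (0.024588) / (0.13609) = 0.18067.

0.1807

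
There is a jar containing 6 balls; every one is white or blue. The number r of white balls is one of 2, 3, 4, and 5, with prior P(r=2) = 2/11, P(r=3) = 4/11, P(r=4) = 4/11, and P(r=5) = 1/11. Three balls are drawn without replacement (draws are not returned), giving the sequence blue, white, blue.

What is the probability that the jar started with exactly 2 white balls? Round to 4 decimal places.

0.3158

For each hypothesis, P(data | H) works out to: P(data | r = 2) = (4/6)(2/5)(3/4) = 1/5; P(data | r = 3) = (3/6)(3/5)(2/4) = 3/20; P(data | r = 4) = (2/6)(4/5)(1/4) = 1/15; P(data | r = 5) = (1/6)(5/5)(0/4) = 0.
The prior-weighted likelihoods are 2/11 · 1/5 = 2/55, 4/11 · 3/20 = 3/55, 4/11 · 1/15 = 4/165, 1/11 · 0 = 0; summing to 19/165.
So P(r = 2 | data) = (2/55) / (19/165) = 6/19.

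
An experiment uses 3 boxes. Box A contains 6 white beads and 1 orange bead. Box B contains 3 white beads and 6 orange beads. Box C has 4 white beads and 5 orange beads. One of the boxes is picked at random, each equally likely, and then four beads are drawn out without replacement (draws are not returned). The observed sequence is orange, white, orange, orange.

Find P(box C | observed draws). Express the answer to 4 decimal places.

0.4000

For each hypothesis, P(data | H) works out to: P(data | box A) = (1/7)(6/6)(0/5) = 0; P(data | box B) = (6/9)(3/8)(5/7)(4/6) = 5/42; P(data | box C) = (5/9)(4/8)(4/7)(3/6) = 5/63.
The prior-weighted likelihoods are 1/3 · 0 = 0, 1/3 · 5/42 = 5/126, 1/3 · 5/63 = 5/189; these sum to 25/378.
Therefore the posterior P(box C | data) = (5/189) / (25/378) = 2/5.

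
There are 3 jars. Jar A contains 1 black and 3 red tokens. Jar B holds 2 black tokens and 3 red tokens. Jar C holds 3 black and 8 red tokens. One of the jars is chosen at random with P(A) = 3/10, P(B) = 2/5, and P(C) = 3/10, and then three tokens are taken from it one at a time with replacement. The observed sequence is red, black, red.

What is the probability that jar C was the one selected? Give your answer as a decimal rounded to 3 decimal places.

The likelihood of the observed sequence under each hypothesis: P(data | jar A) = (3/4)(1/4)(3/4) = 0.14062; P(data | jar B) = (3/5)(2/5)(3/5) = 0.144; P(data | jar C) = (8/11)(3/11)(8/11) = 0.14425.
The prior-weighted likelihoods are 3/10 · 0.14062 = 0.042188, 2/5 · 0.144 = 0.0576, 3/10 · 0.14425 = 0.043276; with total 0.14306.
Hence P(jar C | data) = (0.043276) / (0.14306) = 0.30249.

0.302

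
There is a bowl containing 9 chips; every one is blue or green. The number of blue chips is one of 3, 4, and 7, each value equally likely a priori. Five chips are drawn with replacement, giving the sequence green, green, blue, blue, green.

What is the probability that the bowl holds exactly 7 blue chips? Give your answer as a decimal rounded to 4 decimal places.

Compute the likelihood of the observed sequence for each case: P(data | r = 3) = (6/9)(6/9)(3/9)(3/9)(6/9) = 0.032922; P(data | r = 4) = (5/9)(5/9)(4/9)(4/9)(5/9) = 0.03387; P(data | r = 7) = (2/9)(2/9)(7/9)(7/9)(2/9) = 0.0066386.
Multiplying each by its prior: 1/3 · 0.032922 = 0.010974, 1/3 · 0.03387 = 0.01129, 1/3 · 0.0066386 = 0.0022129; these sum to 0.024477.
By Bayes' rule, P(r = 7 | data) = (0.0022129) / (0.024477) = 0.090406.

0.0904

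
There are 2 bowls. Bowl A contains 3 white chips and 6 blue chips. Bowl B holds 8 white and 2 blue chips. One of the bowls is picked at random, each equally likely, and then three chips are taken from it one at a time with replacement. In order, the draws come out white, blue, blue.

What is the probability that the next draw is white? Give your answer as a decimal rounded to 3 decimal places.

0.416

For each hypothesis, P(data | H) works out to: P(data | bowl A) = (3/9)(6/9)(6/9) = 0.14815; P(data | bowl B) = (8/10)(2/10)(2/10) = 0.032.
The prior-weighted likelihoods are 1/2 · 0.14815 = 0.074074, 1/2 · 0.032 = 0.016; these sum to 0.090074.
Dividing through by the total gives posterior P(bowl A | data) = 0.82237, P(bowl B | data) = 0.17763.
The predictive probability is P(white next | data) = (1/3)(0.82237) + (4/5)(0.17763) = 0.41623.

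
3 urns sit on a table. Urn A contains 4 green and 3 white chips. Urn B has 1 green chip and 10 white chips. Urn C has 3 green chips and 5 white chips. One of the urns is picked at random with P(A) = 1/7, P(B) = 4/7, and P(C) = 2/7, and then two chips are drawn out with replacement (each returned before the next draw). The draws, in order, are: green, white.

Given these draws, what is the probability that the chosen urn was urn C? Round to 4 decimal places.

Under each hypothesis, the probability of the observed sequence is: P(data | urn A) = (4/7)(3/7) = 0.2449; P(data | urn B) = (1/11)(10/11) = 0.082645; P(data | urn C) = (3/8)(5/8) = 0.23438.
The prior-weighted likelihoods are 1/7 · 0.2449 = 0.034985, 4/7 · 0.082645 = 0.047226, 2/7 · 0.23438 = 0.066964; summing to 0.14918.
So P(urn C | data) = (0.066964) / (0.14918) = 0.4489.

0.4489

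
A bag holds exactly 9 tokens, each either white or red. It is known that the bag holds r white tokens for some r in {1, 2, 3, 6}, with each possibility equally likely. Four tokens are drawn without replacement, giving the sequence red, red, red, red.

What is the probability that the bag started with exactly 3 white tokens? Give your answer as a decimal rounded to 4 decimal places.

0.1250

Under each hypothesis, the probability of the observed sequence is: P(data | r = 1) = (8/9)(7/8)(6/7)(5/6) = 5/9; P(data | r = 2) = (7/9)(6/8)(5/7)(4/6) = 5/18; P(data | r = 3) = (6/9)(5/8)(4/7)(3/6) = 5/42; P(data | r = 6) = (3/9)(2/8)(1/7)(0/6) = 0.
Multiplying each by its prior: 1/4 · 5/9 = 5/36, 1/4 · 5/18 = 5/72, 1/4 · 5/42 = 5/168, 1/4 · 0 = 0; with total 5/21.
So P(r = 3 | data) = (5/168) / (5/21) = 1/8.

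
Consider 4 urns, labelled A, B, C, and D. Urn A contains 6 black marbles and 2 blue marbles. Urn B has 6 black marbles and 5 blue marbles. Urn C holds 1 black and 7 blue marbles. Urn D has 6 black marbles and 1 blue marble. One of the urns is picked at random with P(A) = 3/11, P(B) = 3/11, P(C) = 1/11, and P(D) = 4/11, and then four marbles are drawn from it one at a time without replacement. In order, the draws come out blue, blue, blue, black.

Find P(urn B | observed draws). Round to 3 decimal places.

Under each hypothesis, the probability of the observed sequence is: P(data | urn A) = (2/8)(1/7)(0/6) = 0; P(data | urn B) = (5/11)(4/10)(3/9)(6/8) = 1/22; P(data | urn C) = (7/8)(6/7)(5/6)(1/5) = 1/8; P(data | urn D) = (1/7)(0/6) = 0.
Multiplying each by its prior: 3/11 · 0 = 0, 3/11 · 1/22 = 3/242, 1/11 · 1/8 = 1/88, 4/11 · 0 = 0; summing to 23/968.
Therefore the posterior P(urn B | data) = (3/242) / (23/968) = 12/23.

0.522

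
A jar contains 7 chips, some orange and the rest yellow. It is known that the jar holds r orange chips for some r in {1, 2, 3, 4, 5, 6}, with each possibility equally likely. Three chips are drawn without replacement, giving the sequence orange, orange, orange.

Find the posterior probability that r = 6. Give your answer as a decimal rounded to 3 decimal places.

0.571

Compute the likelihood of the observed sequence for each case: P(data | r = 1) = (1/7)(0/6) = 0; P(data | r = 2) = (2/7)(1/6)(0/5) = 0; P(data | r = 3) = (3/7)(2/6)(1/5) = 1/35; P(data | r = 4) = (4/7)(3/6)(2/5) = 4/35; P(data | r = 5) = (5/7)(4/6)(3/5) = 2/7; P(data | r = 6) = (6/7)(5/6)(4/5) = 4/7.
Weighting by the prior gives 1/6 · 0 = 0, 1/6 · 0 = 0, 1/6 · 1/35 = 1/210, 1/6 · 4/35 = 2/105, 1/6 · 2/7 = 1/21, 1/6 · 4/7 = 2/21; summing to 1/6.
By Bayes' rule, P(r = 6 | data) = (2/21) / (1/6) = 4/7.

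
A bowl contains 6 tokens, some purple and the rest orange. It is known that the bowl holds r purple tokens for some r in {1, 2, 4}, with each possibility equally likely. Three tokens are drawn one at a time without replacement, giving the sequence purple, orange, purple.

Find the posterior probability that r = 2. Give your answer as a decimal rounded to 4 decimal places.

0.2500

Under each hypothesis, the probability of the observed sequence is: P(data | r = 1) = (1/6)(5/5)(0/4) = 0; P(data | r = 2) = (2/6)(4/5)(1/4) = 1/15; P(data | r = 4) = (4/6)(2/5)(3/4) = 1/5.
The prior-weighted likelihoods are 1/3 · 0 = 0, 1/3 · 1/15 = 1/45, 1/3 · 1/5 = 1/15; summing to 4/45.
By Bayes' rule, P(r = 2 | data) = (1/45) / (4/45) = 1/4.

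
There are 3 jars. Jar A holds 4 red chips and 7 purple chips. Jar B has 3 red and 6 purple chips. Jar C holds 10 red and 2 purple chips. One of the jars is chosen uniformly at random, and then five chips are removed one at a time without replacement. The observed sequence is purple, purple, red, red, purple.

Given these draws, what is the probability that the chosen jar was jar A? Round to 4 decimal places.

0.4884

For each hypothesis, P(data | H) works out to: P(data | jar A) = (7/11)(6/10)(4/9)(3/8)(5/7) = 0.045455; P(data | jar B) = (6/9)(5/8)(3/7)(2/6)(4/5) = 0.047619; P(data | jar C) = (2/12)(1/11)(10/10)(9/9)(0/8) = 0.
The prior-weighted likelihoods are 1/3 · 0.045455 = 0.015152, 1/3 · 0.047619 = 0.015873, 1/3 · 0 = 0; summing to 0.031025.
So P(jar A | data) = (0.015152) / (0.031025) = 0.48837.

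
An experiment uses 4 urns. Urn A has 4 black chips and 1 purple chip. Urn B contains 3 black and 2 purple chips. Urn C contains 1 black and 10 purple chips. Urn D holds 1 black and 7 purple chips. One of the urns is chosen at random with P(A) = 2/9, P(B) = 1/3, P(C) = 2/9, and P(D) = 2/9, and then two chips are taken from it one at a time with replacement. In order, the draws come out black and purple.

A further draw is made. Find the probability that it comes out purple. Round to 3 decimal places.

For each hypothesis, P(data | H) works out to: P(data | urn A) = (4/5)(1/5) = 0.16; P(data | urn B) = (3/5)(2/5) = 0.24; P(data | urn C) = (1/11)(10/11) = 0.082645; P(data | urn D) = (1/8)(7/8) = 0.10938.
Multiplying each by its prior: 2/9 · 0.16 = 0.035556, 1/3 · 0.24 = 0.08, 2/9 · 0.082645 = 0.018365, 2/9 · 0.10938 = 0.024306; summing to 0.15823.
Dividing through by the total gives posterior P(urn A | data) = 0.22471, P(urn B | data) = 0.5056, P(urn C | data) = 0.11607, P(urn D | data) = 0.15361.
The predictive probability is P(purple next | data) = (1/5)(0.22471) + (2/5)(0.5056) + (10/11)(0.11607) + (7/8)(0.15361) = 0.48711.

0.487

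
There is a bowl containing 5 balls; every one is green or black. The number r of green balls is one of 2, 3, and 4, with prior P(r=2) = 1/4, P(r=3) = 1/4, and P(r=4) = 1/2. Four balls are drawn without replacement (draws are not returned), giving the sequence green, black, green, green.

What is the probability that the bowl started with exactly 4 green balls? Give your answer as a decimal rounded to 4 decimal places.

0.8000

For each hypothesis, P(data | H) works out to: P(data | r = 2) = (2/5)(3/4)(1/3)(0/2) = 0; P(data | r = 3) = (3/5)(2/4)(2/3)(1/2) = 1/10; P(data | r = 4) = (4/5)(1/4)(3/3)(2/2) = 1/5.
The prior-weighted likelihoods are 1/4 · 0 = 0, 1/4 · 1/10 = 1/40, 1/2 · 1/5 = 1/10; summing to 1/8.
By Bayes' rule, P(r = 4 | data) = (1/10) / (1/8) = 4/5.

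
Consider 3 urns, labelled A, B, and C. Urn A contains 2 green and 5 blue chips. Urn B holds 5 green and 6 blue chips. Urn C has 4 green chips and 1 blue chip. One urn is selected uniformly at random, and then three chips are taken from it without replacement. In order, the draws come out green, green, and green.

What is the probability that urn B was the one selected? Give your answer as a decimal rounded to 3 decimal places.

0.132

The likelihood of the observed sequence under each hypothesis: P(data | urn A) = (2/7)(1/6)(0/5) = 0; P(data | urn B) = (5/11)(4/10)(3/9) = 2/33; P(data | urn C) = (4/5)(3/4)(2/3) = 2/5.
Weighting by the prior gives 1/3 · 0 = 0, 1/3 · 2/33 = 2/99, 1/3 · 2/5 = 2/15; with total 76/495.
So P(urn B | data) = (2/99) / (76/495) = 5/38.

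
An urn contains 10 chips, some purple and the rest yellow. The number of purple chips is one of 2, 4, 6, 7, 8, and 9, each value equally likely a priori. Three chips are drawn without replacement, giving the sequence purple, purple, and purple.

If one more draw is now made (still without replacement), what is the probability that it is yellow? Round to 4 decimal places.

The likelihood of the observed sequence under each hypothesis: P(data | r = 2) = (2/10)(1/9)(0/8) = 0; P(data | r = 4) = (4/10)(3/9)(2/8) = 1/30; P(data | r = 6) = (6/10)(5/9)(4/8) = 1/6; P(data | r = 7) = (7/10)(6/9)(5/8) = 7/24; P(data | r = 8) = (8/10)(7/9)(6/8) = 7/15; P(data | r = 9) = (9/10)(8/9)(7/8) = 7/10.
Weighting by the prior gives 1/6 · 0 = 0, 1/6 · 1/30 = 1/180, 1/6 · 1/6 = 1/36, 1/6 · 7/24 = 7/144, 1/6 · 7/15 = 7/90, 1/6 · 7/10 = 7/60; summing to 199/720.
The posterior is then P(r = 2 | data) = 0, P(r = 4 | data) = 0.020101, P(r = 6 | data) = 0.1005, P(r = 7 | data) = 0.17588, P(r = 8 | data) = 0.28141, P(r = 9 | data) = 0.42211.
The predictive probability is P(yellow next | data) = (6/7)(0.020101) + (4/7)(0.1005) + (3/7)(0.17588) + (2/7)(0.28141) + (1/7)(0.42211) = 0.29074.

0.2907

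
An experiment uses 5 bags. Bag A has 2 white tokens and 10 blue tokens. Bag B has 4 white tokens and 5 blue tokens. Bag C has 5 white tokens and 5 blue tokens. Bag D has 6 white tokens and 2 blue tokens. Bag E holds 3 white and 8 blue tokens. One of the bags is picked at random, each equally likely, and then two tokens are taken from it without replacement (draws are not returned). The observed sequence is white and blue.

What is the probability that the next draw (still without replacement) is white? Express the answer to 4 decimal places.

For each hypothesis, P(data | H) works out to: P(data | bag A) = (2/12)(10/11) = 0.15152; P(data | bag B) = (4/9)(5/8) = 0.27778; P(data | bag C) = (5/10)(5/9) = 0.27778; P(data | bag D) = (6/8)(2/7) = 0.21429; P(data | bag E) = (3/11)(8/10) = 0.21818.
Weighting by the prior gives 1/5 · 0.15152 = 0.030303, 1/5 · 0.27778 = 0.055556, 1/5 · 0.27778 = 0.055556, 1/5 · 0.21429 = 0.042857, 1/5 · 0.21818 = 0.043636; these sum to 0.22791.
Normalising, the posterior is P(bag A | data) = 0.13296, P(bag B | data) = 0.24376, P(bag C | data) = 0.24376, P(bag D | data) = 0.18805, P(bag E | data) = 0.19147.
So P(white next | data) = Σ P(white next | H) P(H | data) = (1/10)(0.13296) + (3/7)(0.24376) + (1/2)(0.24376) + (5/6)(0.18805) + (2/9)(0.19147) = 0.4389.

0.4389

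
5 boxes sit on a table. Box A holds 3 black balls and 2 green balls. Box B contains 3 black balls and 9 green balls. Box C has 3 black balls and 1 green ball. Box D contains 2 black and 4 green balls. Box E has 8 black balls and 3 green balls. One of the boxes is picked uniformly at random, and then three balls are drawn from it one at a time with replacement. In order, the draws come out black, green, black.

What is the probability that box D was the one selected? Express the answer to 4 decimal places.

0.1347

The likelihood of the observed sequence under each hypothesis: P(data | box A) = (3/5)(2/5)(3/5) = 0.144; P(data | box B) = (3/12)(9/12)(3/12) = 0.046875; P(data | box C) = (3/4)(1/4)(3/4) = 0.14062; P(data | box D) = (2/6)(4/6)(2/6) = 0.074074; P(data | box E) = (8/11)(3/11)(8/11) = 0.14425.
Weighting by the prior gives 1/5 · 0.144 = 0.0288, 1/5 · 0.046875 = 0.009375, 1/5 · 0.14062 = 0.028125, 1/5 · 0.074074 = 0.014815, 1/5 · 0.14425 = 0.02885; summing to 0.10997.
So P(box D | data) = (0.014815) / (0.10997) = 0.13472.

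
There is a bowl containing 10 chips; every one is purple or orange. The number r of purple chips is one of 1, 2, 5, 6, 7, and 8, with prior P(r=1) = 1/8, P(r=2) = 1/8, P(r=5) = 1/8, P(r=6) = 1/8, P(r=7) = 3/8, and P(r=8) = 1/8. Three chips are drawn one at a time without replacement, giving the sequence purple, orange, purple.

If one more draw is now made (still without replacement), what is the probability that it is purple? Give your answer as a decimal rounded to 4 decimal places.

0.6576

Under each hypothesis, the probability of the observed sequence is: P(data | r = 1) = (1/10)(9/9)(0/8) = 0; P(data | r = 2) = (2/10)(8/9)(1/8) = 1/45; P(data | r = 5) = (5/10)(5/9)(4/8) = 5/36; P(data | r = 6) = (6/10)(4/9)(5/8) = 1/6; P(data | r = 7) = (7/10)(3/9)(6/8) = 7/40; P(data | r = 8) = (8/10)(2/9)(7/8) = 7/45.
Multiplying each by its prior: 1/8 · 0 = 0, 1/8 · 1/45 = 1/360, 1/8 · 5/36 = 5/288, 1/8 · 1/6 = 1/48, 3/8 · 7/40 = 21/320, 1/8 · 7/45 = 7/360; summing to 121/960.
Dividing through by the total gives posterior P(r = 1 | data) = 0, P(r = 2 | data) = 8/363, P(r = 5 | data) = 50/363, P(r = 6 | data) = 20/121, P(r = 7 | data) = 63/121, P(r = 8 | data) = 56/363.
The predictive probability is P(purple next | data) = (0)(8/363) + (3/7)(50/363) + (4/7)(20/121) + (5/7)(63/121) + (6/7)(56/363) = 557/847.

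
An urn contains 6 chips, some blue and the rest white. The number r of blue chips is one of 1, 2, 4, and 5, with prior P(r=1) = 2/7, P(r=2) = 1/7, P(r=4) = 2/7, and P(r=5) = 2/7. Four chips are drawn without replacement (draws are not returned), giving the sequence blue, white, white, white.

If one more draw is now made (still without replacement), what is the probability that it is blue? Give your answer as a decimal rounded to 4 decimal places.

0.1429

For each hypothesis, P(data | H) works out to: P(data | r = 1) = (1/6)(5/5)(4/4)(3/3) = 1/6; P(data | r = 2) = (2/6)(4/5)(3/4)(2/3) = 2/15; P(data | r = 4) = (4/6)(2/5)(1/4)(0/3) = 0; P(data | r = 5) = (5/6)(1/5)(0/4) = 0.
The prior-weighted likelihoods are 2/7 · 1/6 = 1/21, 1/7 · 2/15 = 2/105, 2/7 · 0 = 0, 2/7 · 0 = 0; summing to 1/15.
The posterior is then P(r = 1 | data) = 5/7, P(r = 2 | data) = 2/7, P(r = 4 | data) = 0, P(r = 5 | data) = 0.
The predictive probability is P(blue next | data) = (0)(5/7) + (1/2)(2/7) = 1/7.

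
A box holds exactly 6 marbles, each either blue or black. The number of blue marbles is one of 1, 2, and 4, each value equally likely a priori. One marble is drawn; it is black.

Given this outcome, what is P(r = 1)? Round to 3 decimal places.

0.455

Under each hypothesis, the probability of this draw is: P(data | r = 1) = (5/6) = 5/6; P(data | r = 2) = (4/6) = 2/3; P(data | r = 4) = (2/6) = 1/3.
The prior-weighted likelihoods are 1/3 · 5/6 = 5/18, 1/3 · 2/3 = 2/9, 1/3 · 1/3 = 1/9; with total 11/18.
Therefore the posterior P(r = 1 | data) = (5/18) / (11/18) = 5/11.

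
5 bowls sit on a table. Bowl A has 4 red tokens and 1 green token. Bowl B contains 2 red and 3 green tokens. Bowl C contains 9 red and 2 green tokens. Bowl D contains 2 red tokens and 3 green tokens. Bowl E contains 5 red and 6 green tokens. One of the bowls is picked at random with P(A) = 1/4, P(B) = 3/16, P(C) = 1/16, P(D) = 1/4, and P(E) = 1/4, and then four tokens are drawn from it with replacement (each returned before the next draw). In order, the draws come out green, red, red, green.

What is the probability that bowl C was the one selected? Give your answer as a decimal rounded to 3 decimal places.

Compute the likelihood of the observed sequence for each case: P(data | bowl A) = (1/5)(4/5)(4/5)(1/5) = 0.0256; P(data | bowl B) = (3/5)(2/5)(2/5)(3/5) = 0.0576; P(data | bowl C) = (2/11)(9/11)(9/11)(2/11) = 0.02213; P(data | bowl D) = (3/5)(2/5)(2/5)(3/5) = 0.0576; P(data | bowl E) = (6/11)(5/11)(5/11)(6/11) = 0.061471.
The prior-weighted likelihoods are 1/4 · 0.0256 = 0.0064, 3/16 · 0.0576 = 0.0108, 1/16 · 0.02213 = 0.0013831, 1/4 · 0.0576 = 0.0144, 1/4 · 0.061471 = 0.015368; with total 0.048351.
Therefore the posterior P(bowl C | data) = (0.0013831) / (0.048351) = 0.028606.

0.029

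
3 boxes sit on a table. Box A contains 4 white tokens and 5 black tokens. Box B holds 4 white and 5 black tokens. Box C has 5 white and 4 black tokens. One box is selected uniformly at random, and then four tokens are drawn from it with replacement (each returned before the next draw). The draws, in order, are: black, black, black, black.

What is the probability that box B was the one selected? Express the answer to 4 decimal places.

Compute the likelihood of the observed sequence for each case: P(data | box A) = (5/9)(5/9)(5/9)(5/9) = 0.09526; P(data | box B) = (5/9)(5/9)(5/9)(5/9) = 0.09526; P(data | box C) = (4/9)(4/9)(4/9)(4/9) = 0.039018.
The prior-weighted likelihoods are 1/3 · 0.09526 = 0.031753, 1/3 · 0.09526 = 0.031753, 1/3 · 0.039018 = 0.013006; these sum to 0.076513.
Therefore the posterior P(box B | data) = (0.031753) / (0.076513) = 0.41501.

0.4150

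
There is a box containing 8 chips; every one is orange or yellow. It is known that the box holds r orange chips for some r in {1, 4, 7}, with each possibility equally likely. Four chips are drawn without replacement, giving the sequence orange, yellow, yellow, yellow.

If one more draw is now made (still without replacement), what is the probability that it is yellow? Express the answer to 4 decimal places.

For each hypothesis, P(data | H) works out to: P(data | r = 1) = (1/8)(7/7)(6/6)(5/5) = 1/8; P(data | r = 4) = (4/8)(4/7)(3/6)(2/5) = 2/35; P(data | r = 7) = (7/8)(1/7)(0/6) = 0.
Multiplying each by its prior: 1/3 · 1/8 = 1/24, 1/3 · 2/35 = 2/105, 1/3 · 0 = 0; these sum to 17/280.
Normalising, the posterior is P(r = 1 | data) = 35/51, P(r = 4 | data) = 16/51, P(r = 7 | data) = 0.
Averaging over the posterior, P(yellow next | data) = (1)(35/51) + (1/4)(16/51) = 13/17.

0.7647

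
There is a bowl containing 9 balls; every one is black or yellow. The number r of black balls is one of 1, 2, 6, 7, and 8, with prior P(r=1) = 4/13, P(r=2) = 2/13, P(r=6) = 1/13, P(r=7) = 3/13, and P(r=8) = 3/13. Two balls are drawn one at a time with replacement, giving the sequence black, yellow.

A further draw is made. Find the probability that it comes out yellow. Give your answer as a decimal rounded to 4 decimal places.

0.4738

Under each hypothesis, the probability of the observed sequence is: P(data | r = 1) = (1/9)(8/9) = 0.098765; P(data | r = 2) = (2/9)(7/9) = 0.17284; P(data | r = 6) = (6/9)(3/9) = 0.22222; P(data | r = 7) = (7/9)(2/9) = 0.17284; P(data | r = 8) = (8/9)(1/9) = 0.098765.
The prior-weighted likelihoods are 4/13 · 0.098765 = 0.030389, 2/13 · 0.17284 = 0.026591, 1/13 · 0.22222 = 0.017094, 3/13 · 0.17284 = 0.039886, 3/13 · 0.098765 = 0.022792; with total 0.13675.
Dividing through by the total gives posterior P(r = 1 | data) = 0.22222, P(r = 2 | data) = 0.19444, P(r = 6 | data) = 0.125, P(r = 7 | data) = 0.29167, P(r = 8 | data) = 0.16667.
Averaging over the posterior, P(yellow next | data) = (8/9)(0.22222) + (7/9)(0.19444) + (1/3)(0.125) + (2/9)(0.29167) + (1/9)(0.16667) = 0.47377.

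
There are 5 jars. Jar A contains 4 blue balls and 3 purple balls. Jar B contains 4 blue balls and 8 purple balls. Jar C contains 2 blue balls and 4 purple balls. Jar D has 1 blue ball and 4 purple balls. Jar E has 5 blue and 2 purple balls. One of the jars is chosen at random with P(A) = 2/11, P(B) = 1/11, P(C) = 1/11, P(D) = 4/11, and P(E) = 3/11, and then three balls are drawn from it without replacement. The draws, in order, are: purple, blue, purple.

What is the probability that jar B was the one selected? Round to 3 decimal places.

0.110

Compute the likelihood of the observed sequence for each case: P(data | jar A) = (3/7)(4/6)(2/5) = 0.11429; P(data | jar B) = (8/12)(4/11)(7/10) = 0.1697; P(data | jar C) = (4/6)(2/5)(3/4) = 0.2; P(data | jar D) = (4/5)(1/4)(3/3) = 0.2; P(data | jar E) = (2/7)(5/6)(1/5) = 0.047619.
Multiplying each by its prior: 2/11 · 0.11429 = 0.020779, 1/11 · 0.1697 = 0.015427, 1/11 · 0.2 = 0.018182, 4/11 · 0.2 = 0.072727, 3/11 · 0.047619 = 0.012987; summing to 0.1401.
By Bayes' rule, P(jar B | data) = (0.015427) / (0.1401) = 0.11011.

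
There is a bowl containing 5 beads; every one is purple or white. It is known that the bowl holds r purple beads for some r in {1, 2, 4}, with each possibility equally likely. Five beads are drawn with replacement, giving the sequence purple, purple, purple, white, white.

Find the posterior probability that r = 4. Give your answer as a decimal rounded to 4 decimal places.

Compute the likelihood of the observed sequence for each case: P(data | r = 1) = (1/5)(1/5)(1/5)(4/5)(4/5) = 0.00512; P(data | r = 2) = (2/5)(2/5)(2/5)(3/5)(3/5) = 0.02304; P(data | r = 4) = (4/5)(4/5)(4/5)(1/5)(1/5) = 0.02048.
The prior-weighted likelihoods are 1/3 · 0.00512 = 0.0017067, 1/3 · 0.02304 = 0.00768, 1/3 · 0.02048 = 0.0068267; with total 0.016213.
By Bayes' rule, P(r = 4 | data) = (0.0068267) / (0.016213) = 0.42105.

0.4211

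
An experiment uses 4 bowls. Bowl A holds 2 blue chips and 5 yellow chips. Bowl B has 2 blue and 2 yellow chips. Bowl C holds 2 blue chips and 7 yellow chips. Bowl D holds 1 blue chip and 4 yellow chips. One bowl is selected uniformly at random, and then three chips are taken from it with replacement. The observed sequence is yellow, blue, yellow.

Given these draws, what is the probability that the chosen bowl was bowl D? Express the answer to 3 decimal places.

For each hypothesis, P(data | H) works out to: P(data | bowl A) = (5/7)(2/7)(5/7) = 0.14577; P(data | bowl B) = (2/4)(2/4)(2/4) = 0.125; P(data | bowl C) = (7/9)(2/9)(7/9) = 0.13443; P(data | bowl D) = (4/5)(1/5)(4/5) = 0.128.
Weighting by the prior gives 1/4 · 0.14577 = 0.036443, 1/4 · 0.125 = 0.03125, 1/4 · 0.13443 = 0.033608, 1/4 · 0.128 = 0.032; summing to 0.1333.
Therefore the posterior P(bowl D | data) = (0.032) / (0.1333) = 0.24006.

0.240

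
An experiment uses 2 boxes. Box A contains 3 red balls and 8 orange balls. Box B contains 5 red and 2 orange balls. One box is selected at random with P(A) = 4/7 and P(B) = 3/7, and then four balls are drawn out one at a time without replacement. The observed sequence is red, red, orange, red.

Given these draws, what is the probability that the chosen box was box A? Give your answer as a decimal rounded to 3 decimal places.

0.054

Compute the likelihood of the observed sequence for each case: P(data | box A) = (3/11)(2/10)(8/9)(1/8) = 0.0060606; P(data | box B) = (5/7)(4/6)(2/5)(3/4) = 0.14286.
The prior-weighted likelihoods are 4/7 · 0.0060606 = 0.0034632, 3/7 · 0.14286 = 0.061224; these sum to 0.064688.
So P(box A | data) = (0.0034632) / (0.064688) = 0.053537.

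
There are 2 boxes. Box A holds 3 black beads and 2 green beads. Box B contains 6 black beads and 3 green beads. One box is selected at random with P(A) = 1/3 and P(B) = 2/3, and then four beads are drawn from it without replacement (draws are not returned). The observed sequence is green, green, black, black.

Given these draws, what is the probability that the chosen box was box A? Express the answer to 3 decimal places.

Compute the likelihood of the observed sequence for each case: P(data | box A) = (2/5)(1/4)(3/3)(2/2) = 1/10; P(data | box B) = (3/9)(2/8)(6/7)(5/6) = 5/84.
Weighting by the prior gives 1/3 · 1/10 = 1/30, 2/3 · 5/84 = 5/126; these sum to 23/315.
So P(box A | data) = (1/30) / (23/315) = 21/46.

0.457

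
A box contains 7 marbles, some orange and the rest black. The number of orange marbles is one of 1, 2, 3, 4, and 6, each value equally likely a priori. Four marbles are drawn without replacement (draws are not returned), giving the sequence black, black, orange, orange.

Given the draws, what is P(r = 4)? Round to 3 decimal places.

The likelihood of the observed sequence under each hypothesis: P(data | r = 1) = (6/7)(5/6)(1/5)(0/4) = 0; P(data | r = 2) = (5/7)(4/6)(2/5)(1/4) = 1/21; P(data | r = 3) = (4/7)(3/6)(3/5)(2/4) = 3/35; P(data | r = 4) = (3/7)(2/6)(4/5)(3/4) = 3/35; P(data | r = 6) = (1/7)(0/6) = 0.
Weighting by the prior gives 1/5 · 0 = 0, 1/5 · 1/21 = 1/105, 1/5 · 3/35 = 3/175, 1/5 · 3/35 = 3/175, 1/5 · 0 = 0; summing to 23/525.
Hence P(r = 4 | data) = (3/175) / (23/525) = 9/23.

0.391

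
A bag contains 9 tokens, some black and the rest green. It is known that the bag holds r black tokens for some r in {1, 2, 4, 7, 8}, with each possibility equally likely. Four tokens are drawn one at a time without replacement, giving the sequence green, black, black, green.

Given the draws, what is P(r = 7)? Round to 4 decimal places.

0.2059

Compute the likelihood of the observed sequence for each case: P(data | r = 1) = (8/9)(1/8)(0/7) = 0; P(data | r = 2) = (7/9)(2/8)(1/7)(6/6) = 1/36; P(data | r = 4) = (5/9)(4/8)(3/7)(4/6) = 5/63; P(data | r = 7) = (2/9)(7/8)(6/7)(1/6) = 1/36; P(data | r = 8) = (1/9)(8/8)(7/7)(0/6) = 0.
Multiplying each by its prior: 1/5 · 0 = 0, 1/5 · 1/36 = 1/180, 1/5 · 5/63 = 1/63, 1/5 · 1/36 = 1/180, 1/5 · 0 = 0; these sum to 17/630.
By Bayes' rule, P(r = 7 | data) = (1/180) / (17/630) = 7/34.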